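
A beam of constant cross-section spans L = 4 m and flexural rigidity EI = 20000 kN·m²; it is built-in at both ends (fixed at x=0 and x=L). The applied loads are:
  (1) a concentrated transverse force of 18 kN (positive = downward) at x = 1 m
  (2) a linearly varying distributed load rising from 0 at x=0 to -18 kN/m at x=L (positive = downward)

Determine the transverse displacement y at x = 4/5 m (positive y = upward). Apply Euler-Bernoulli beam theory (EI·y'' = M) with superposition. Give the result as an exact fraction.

y(4/5) = 3417/312500000 m

Load 1 — point force P=18 kN at a=1 m (b=L-a=3):
  y_1 = -Pb²x²(3aL-(3a+b)x)/(6L³EI)  [x≤a] = -18·3²·(4/5)²·(3·1·4-(3·1+3)·(4/5))/(6·4³·20000) = -243/2500000 m
Load 2 — triangular load w₀=-18 kN/m (0→w₀ over full span):
  y_2 = -w₀x²(L-x)²(x+2L)/(120LEI) = -(-18)·(4/5)²·(4-(4/5))²·((4/5)+2·4)/(120·4·20000) = 1056/9765625 m
Superposition: y = Σ y_i = 3417/312500000 m ≈ 0.000011 m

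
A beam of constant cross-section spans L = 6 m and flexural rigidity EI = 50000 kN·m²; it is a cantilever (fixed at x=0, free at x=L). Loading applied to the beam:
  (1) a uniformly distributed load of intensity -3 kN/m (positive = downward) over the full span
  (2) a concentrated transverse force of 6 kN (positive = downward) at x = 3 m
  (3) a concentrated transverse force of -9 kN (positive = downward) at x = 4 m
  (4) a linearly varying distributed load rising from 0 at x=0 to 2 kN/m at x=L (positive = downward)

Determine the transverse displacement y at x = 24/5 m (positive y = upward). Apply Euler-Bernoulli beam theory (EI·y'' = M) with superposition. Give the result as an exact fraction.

y(24/5) = 5167083/781250000 m

Load 1 — uniform load w=-3 kN/m over full span:
  y_1 = -wx²(x²-4Lx+6L²)/(24EI) = -(-3)·(24/5)²·((24/5)²-4·6·(24/5)+6·6²)/(24·50000) = 13932/1953125 m
Load 2 — point force P=6 kN at a=3 m (b=L-a=3):
  y_2 = -Pa²(3x-a)/(6EI)  [x>a] = -6·3²·(3·(24/5)-3)/(6·50000) = -513/250000 m
Load 3 — point force P=-9 kN at a=4 m (b=L-a=2):
  y_3 = -Pa²(3x-a)/(6EI)  [x>a] = -(-9)·4²·(3·(24/5)-4)/(6·50000) = 78/15625 m
Load 4 — triangular load w₀=2 kN/m (0→w₀ over full span):
  y_4 = (w₀Lx³/12-w₀L²x²/6-w₀x⁵/(120L))/EI = (2·6·(24/5)³/12-2·6²·(24/5)²/6-2·(24/5)⁵/(120·6))/50000 = -168912/48828125 m
Superposition: y = Σ y_i = 5167083/781250000 m ≈ 0.006614 m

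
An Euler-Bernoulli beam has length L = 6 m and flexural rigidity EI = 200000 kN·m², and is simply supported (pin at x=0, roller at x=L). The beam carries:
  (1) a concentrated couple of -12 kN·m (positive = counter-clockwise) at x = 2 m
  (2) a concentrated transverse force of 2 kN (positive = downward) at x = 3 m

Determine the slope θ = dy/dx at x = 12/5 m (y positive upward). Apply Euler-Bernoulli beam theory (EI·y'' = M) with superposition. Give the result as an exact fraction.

Load 1 — applied couple M₀=-12 kN·m at a=2 m (b=L-a=4):
  θ_1 = (M₀x²/(2L)-M₀(x-a)+C₁)/EI  [x>a] with C₁=M₀(3b²-L²)/(6L)=-4 = ((-12)·(12/5)²/(2·6)-(-12)·((12/5)-2)+(-4))/200000 = -31/1250000 rad
Load 2 — point force P=2 kN at a=3 m (b=L-a=3):
  θ_2 = -Pb(L²-b²-3x²)/(6LEI)  [x≤a] = -2·3·(6²-3²-3·(12/5)²)/(6·6·200000) = -81/10000000 rad
Superposition: θ = Σ θ_i = -329/10000000 rad ≈ -0.000033 rad

θ(12/5) = -329/10000000 rad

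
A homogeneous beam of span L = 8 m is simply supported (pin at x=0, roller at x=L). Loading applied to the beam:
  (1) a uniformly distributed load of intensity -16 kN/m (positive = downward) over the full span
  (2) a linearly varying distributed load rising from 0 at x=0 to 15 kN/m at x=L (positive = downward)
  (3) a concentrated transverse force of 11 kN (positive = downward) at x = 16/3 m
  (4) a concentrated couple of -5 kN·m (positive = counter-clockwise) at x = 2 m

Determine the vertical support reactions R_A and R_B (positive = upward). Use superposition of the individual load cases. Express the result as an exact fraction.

Load 1 — uniform load w=-16 kN/m over full span:
  R_A = wL/2 = (-16)·8/2 = -64 kN
  R_B = wL/2 = (-16)·8/2 = -64 kN
Load 2 — triangular load w₀=15 kN/m (0→w₀ over full span):
  R_A = w₀L/6 = 15·8/6 = 20 kN
  R_B = w₀L/3 = 15·8/3 = 40 kN
Load 3 — point force P=11 kN at a=16/3 m (b=L-a=8/3):
  R_A = Pb/L = 11·(8/3)/8 = 11/3 kN
  R_B = Pa/L = 11·(16/3)/8 = 22/3 kN
Load 4 — applied couple M₀=-5 kN·m at a=2 m (b=L-a=6):
  R_A = M₀/L = (-5)/8 = -5/8 kN
  R_B = -M₀/L = -(-5)/8 = 5/8 kN
Superposition: R_A = -983/24 kN, R_B = -385/24 kN

R_A = -983/24 kN, R_B = -385/24 kN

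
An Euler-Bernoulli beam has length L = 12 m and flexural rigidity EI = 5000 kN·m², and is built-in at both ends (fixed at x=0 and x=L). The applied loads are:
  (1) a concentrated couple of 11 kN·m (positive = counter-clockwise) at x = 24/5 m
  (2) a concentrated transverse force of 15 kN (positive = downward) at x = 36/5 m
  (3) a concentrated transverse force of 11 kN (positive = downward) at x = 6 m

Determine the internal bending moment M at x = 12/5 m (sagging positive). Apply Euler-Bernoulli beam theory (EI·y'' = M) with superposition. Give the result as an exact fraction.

M(12/5) = -303/50 kN·m

Load 1 — applied couple M₀=11 kN·m at a=24/5 m (b=L-a=36/5):
  M_1 = R_Ax - M_A  [x≤a] with R_A=33/25, M_A=33/25 = (33/25)·(12/5) - (33/25) = 231/125 kN·m
Load 2 — point force P=15 kN at a=36/5 m (b=L-a=24/5):
  M_2 = Pb²(3a+b)x/L³ - Pab²/L²  [x≤a] = 15·(24/5)²·(3·(36/5)+(24/5))·(12/5)/12³ - 15·(36/5)·(24/5)²/12² = -576/125 kN·m
Load 3 — point force P=11 kN at a=6 m (b=L-a=6):
  M_3 = Pb²(3a+b)x/L³ - Pab²/L²  [x≤a] = 11·6²·(3·6+6)·(12/5)/12³ - 11·6·6²/12² = -33/10 kN·m
Superposition: M = Σ M_i = -303/50 kN·m ≈ -6.060000 kN·m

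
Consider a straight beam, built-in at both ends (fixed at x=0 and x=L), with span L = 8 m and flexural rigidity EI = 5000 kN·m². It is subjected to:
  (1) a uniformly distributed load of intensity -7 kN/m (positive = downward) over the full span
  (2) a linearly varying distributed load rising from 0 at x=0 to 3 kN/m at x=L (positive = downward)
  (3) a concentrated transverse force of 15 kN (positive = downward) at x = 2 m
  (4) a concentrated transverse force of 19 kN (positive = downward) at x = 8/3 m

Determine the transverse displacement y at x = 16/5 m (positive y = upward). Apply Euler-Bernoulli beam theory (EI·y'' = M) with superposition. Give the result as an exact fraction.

Load 1 — uniform load w=-7 kN/m over full span:
  y_1 = -wx²(L-x)²/(24EI) = -(-7)·(16/5)²·(8-(16/5))²/(24·5000) = 5376/390625 m
Load 2 — triangular load w₀=3 kN/m (0→w₀ over full span):
  y_2 = -w₀x²(L-x)²(x+2L)/(120LEI) = -3·(16/5)²·(8-(16/5))²·((16/5)+2·8)/(120·8·5000) = -27648/9765625 m
Load 3 — point force P=15 kN at a=2 m (b=L-a=6):
  y_3 = -Pa²(L-x)²(3bL-(3b+a)(L-x))/(6L³EI)  [x>a] = -15·2²·(8-(16/5))²·(3·6·8-(3·6+2)·(8-(16/5)))/(6·8³·5000) = -27/6250 m
Load 4 — point force P=19 kN at a=8/3 m (b=L-a=16/3):
  y_4 = -Pa²(L-x)²(3bL-(3b+a)(L-x))/(6L³EI)  [x>a] = -19·(8/3)²·(8-(16/5))²·(3·(16/3)·8-(3·(16/3)+(8/3))·(8-(16/5)))/(6·8³·5000) = -608/78125 m
Superposition: y = Σ y_i = -22871/19531250 m ≈ -0.001171 m

y(16/5) = -22871/19531250 m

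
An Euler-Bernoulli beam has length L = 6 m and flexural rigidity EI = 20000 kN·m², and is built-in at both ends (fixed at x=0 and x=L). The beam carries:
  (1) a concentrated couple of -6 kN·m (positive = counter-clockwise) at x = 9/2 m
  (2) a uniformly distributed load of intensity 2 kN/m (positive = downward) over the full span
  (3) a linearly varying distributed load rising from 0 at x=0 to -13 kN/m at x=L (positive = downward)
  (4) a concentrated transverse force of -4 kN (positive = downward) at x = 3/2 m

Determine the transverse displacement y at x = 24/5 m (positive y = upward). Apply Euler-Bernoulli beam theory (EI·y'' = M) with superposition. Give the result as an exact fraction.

Load 1 — applied couple M₀=-6 kN·m at a=9/2 m (b=L-a=3/2):
  y_1 = (R_Ax³/6 - M_Ax²/2 - M₀(x-a)²/2)/EI  [x>a] with R_A=-9/8, M_A=-15/8 = ((-9/8)·(24/5)³/6 - (-15/8)·(24/5)²/2 - (-6)·((24/5)-(9/2))²/2)/20000 = 567/10000000 m
Load 2 — uniform load w=2 kN/m over full span:
  y_2 = -wx²(L-x)²/(24EI) = -2·(24/5)²·(6-(24/5))²/(24·20000) = -54/390625 m
Load 3 — triangular load w₀=-13 kN/m (0→w₀ over full span):
  y_3 = -w₀x²(L-x)²(x+2L)/(120LEI) = -(-13)·(24/5)²·(6-(24/5))²·((24/5)+2·6)/(120·6·20000) = 4914/9765625 m
Load 4 — point force P=-4 kN at a=3/2 m (b=L-a=9/2):
  y_4 = -Pa²(L-x)²(3bL-(3b+a)(L-x))/(6L³EI)  [x>a] = -(-4)·(3/2)²·(6-(24/5))²·(3·(9/2)·6-(3·(9/2)+(3/2))·(6-(24/5)))/(6·6³·20000) = 63/2000000 m
Superposition: y = Σ y_i = 283221/625000000 m ≈ 0.000453 m

y(24/5) = 283221/625000000 m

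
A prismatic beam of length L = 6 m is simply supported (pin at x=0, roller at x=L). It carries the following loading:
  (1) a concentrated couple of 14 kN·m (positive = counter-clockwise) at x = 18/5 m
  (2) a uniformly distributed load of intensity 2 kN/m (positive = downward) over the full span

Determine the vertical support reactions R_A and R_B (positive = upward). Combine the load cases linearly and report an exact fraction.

R_A = 25/3 kN, R_B = 11/3 kN

Load 1 — applied couple M₀=14 kN·m at a=18/5 m (b=L-a=12/5):
  R_A = M₀/L = 14/6 = 7/3 kN
  R_B = -M₀/L = -14/6 = -7/3 kN
Load 2 — uniform load w=2 kN/m over full span:
  R_A = wL/2 = 2·6/2 = 6 kN
  R_B = wL/2 = 2·6/2 = 6 kN
Superposition: R_A = 25/3 kN, R_B = 11/3 kN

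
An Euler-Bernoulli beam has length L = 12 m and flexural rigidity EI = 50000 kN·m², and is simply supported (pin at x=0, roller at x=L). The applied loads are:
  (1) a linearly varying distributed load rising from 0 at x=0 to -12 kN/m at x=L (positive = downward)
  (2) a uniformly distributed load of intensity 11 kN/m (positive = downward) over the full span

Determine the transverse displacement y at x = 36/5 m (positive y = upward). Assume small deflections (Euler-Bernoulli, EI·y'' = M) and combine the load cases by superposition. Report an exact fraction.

y(36/5) = -1227636/48828125 m

Load 1 — triangular load w₀=-12 kN/m (0→w₀ over full span):
  y_1 = -w₀x(7L⁴-10L²x²+3x⁴)/(360LEI) = -(-12)·(36/5)·(7·12⁴-10·12²·(36/5)²+3·(36/5)⁴)/(360·12·50000) = 1534464/48828125 m
Load 2 — uniform load w=11 kN/m over full span:
  y_2 = -wx(L³-2Lx²+x³)/(24EI) = -11·(36/5)·(12³-2·12·(36/5)²+(36/5)³)/(24·50000) = -110484/1953125 m
Superposition: y = Σ y_i = -1227636/48828125 m ≈ -0.025142 m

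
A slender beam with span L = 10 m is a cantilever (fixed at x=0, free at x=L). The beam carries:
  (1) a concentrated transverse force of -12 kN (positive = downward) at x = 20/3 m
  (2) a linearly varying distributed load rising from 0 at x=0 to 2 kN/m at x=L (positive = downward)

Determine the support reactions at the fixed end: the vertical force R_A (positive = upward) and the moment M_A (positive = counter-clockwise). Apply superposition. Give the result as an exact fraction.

Load 1 — point force P=-12 kN at a=20/3 m (b=L-a=10/3):
  R_A = P = (-12) = -12 kN
  M_A = Pa = (-12)·(20/3) = -80 kN·m
Load 2 — triangular load w₀=2 kN/m (0→w₀ over full span):
  R_A = w₀L/2 = 2·10/2 = 10 kN
  M_A = w₀L²/3 = 2·10²/3 = 200/3 kN·m
Superposition: R_A = -2 kN, M_A = -40/3 kN·m

R_A = -2 kN, M_A = -40/3 kN·m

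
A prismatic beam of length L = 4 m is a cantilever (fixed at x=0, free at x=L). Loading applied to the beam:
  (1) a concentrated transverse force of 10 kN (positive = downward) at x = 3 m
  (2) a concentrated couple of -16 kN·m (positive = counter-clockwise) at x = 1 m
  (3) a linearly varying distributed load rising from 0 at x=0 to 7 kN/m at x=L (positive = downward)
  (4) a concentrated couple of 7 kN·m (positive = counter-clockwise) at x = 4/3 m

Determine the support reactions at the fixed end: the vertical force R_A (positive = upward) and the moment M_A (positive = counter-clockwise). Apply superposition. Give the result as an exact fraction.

R_A = 24 kN, M_A = 229/3 kN·m

Load 1 — point force P=10 kN at a=3 m (b=L-a=1):
  R_A = P = 10 kN
  M_A = Pa = 10·3 = 30 kN·m
Load 2 — applied couple M₀=-16 kN·m at a=1 m (b=L-a=3):
  R_A = 0 kN
  M_A = -M₀ = -(-16) = 16 kN·m
Load 3 — triangular load w₀=7 kN/m (0→w₀ over full span):
  R_A = w₀L/2 = 7·4/2 = 14 kN
  M_A = w₀L²/3 = 7·4²/3 = 112/3 kN·m
Load 4 — applied couple M₀=7 kN·m at a=4/3 m (b=L-a=8/3):
  R_A = 0 kN
  M_A = -M₀ = -7 kN·m
Superposition: R_A = 24 kN, M_A = 229/3 kN·m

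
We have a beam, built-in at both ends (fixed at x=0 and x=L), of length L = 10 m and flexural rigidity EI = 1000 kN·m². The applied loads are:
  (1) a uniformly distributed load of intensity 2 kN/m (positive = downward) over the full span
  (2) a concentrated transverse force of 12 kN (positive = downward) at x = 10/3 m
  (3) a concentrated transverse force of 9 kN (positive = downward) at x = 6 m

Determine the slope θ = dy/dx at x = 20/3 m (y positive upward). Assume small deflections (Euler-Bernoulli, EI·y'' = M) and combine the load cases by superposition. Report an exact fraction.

Load 1 — uniform load w=2 kN/m over full span:
  θ_1 = -wx(L-x)(L-2x)/(12EI) = -2·(20/3)·(10-(20/3))·(10-2·(20/3))/(12·1000) = 1/81 rad
Load 2 — point force P=12 kN at a=10/3 m (b=L-a=20/3):
  θ_2 = Pa²(L-x)(2bL-(3b+a)(L-x))/(2L³EI)  [x>a] = 12·(10/3)²·(10-(20/3))·(2·(20/3)·10-(3·(20/3)+(10/3))·(10-(20/3)))/(2·10³·1000) = 1/81 rad
Load 3 — point force P=9 kN at a=6 m (b=L-a=4):
  θ_3 = Pa²(L-x)(2bL-(3b+a)(L-x))/(2L³EI)  [x>a] = 9·6²·(10-(20/3))·(2·4·10-(3·4+6)·(10-(20/3)))/(2·10³·1000) = 27/2500 rad
Superposition: θ = Σ θ_i = 7187/202500 rad ≈ 0.035491 rad

θ(20/3) = 7187/202500 rad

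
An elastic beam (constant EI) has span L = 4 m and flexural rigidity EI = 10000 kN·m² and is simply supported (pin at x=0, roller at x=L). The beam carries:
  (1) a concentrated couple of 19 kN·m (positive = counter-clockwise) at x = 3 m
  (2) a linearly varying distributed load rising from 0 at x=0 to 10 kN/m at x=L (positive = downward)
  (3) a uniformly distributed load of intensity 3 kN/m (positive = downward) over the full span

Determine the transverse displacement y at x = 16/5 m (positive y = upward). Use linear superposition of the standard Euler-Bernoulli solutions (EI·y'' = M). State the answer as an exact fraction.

y(16/5) = -148219/62500000 m

Load 1 — applied couple M₀=19 kN·m at a=3 m (b=L-a=1):
  y_1 = (M₀x³/(6L)-M₀(x-a)²/2+C₁x)/EI  [x>a] with C₁=M₀(3b²-L²)/(6L)=-247/24 = (19·(16/5)³/(6·4)-19·((16/5)-3)²/2+(-247/24)·(16/5))/10000 = -1843/2500000 m
Load 2 — triangular load w₀=10 kN/m (0→w₀ over full span):
  y_2 = -w₀x(7L⁴-10L²x²+3x⁴)/(360LEI) = -10·(16/5)·(7·4⁴-10·4²·(16/5)²+3·(16/5)⁴)/(360·4·10000) = -2032/1953125 m
Load 3 — uniform load w=3 kN/m over full span:
  y_3 = -wx(L³-2Lx²+x³)/(24EI) = -3·(16/5)·(4³-2·4·(16/5)²+(16/5)³)/(24·10000) = -232/390625 m
Superposition: y = Σ y_i = -148219/62500000 m ≈ -0.002372 m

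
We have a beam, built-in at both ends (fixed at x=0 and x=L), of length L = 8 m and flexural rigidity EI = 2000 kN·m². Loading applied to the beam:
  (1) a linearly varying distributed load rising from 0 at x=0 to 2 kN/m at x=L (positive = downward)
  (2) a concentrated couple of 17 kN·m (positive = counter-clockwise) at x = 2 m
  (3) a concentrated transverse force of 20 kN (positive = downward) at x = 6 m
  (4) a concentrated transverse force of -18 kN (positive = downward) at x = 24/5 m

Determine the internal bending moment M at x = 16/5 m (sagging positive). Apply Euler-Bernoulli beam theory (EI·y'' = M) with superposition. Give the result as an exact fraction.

M(16/5) = -80657/10000 kN·m

Load 1 — triangular load w₀=2 kN/m (0→w₀ over full span):
  M_1 = 3w₀Lx/20 - w₀L²/30 - w₀x³/(6L) = 3·2·8·(16/5)/20 - 2·8²/30 - 2·(16/5)³/(6·8) = 256/125 kN·m
Load 2 — applied couple M₀=17 kN·m at a=2 m (b=L-a=6):
  M_2 = R_Ax - M_A - M₀  [x>a] with R_A=153/64, M_A=-51/16 = (153/64)·(16/5) - (-51/16) - 17 = -493/80 kN·m
Load 3 — point force P=20 kN at a=6 m (b=L-a=2):
  M_3 = Pb²(3a+b)x/L³ - Pab²/L²  [x≤a] = 20·2²·(3·6+2)·(16/5)/8³ - 20·6·2²/8² = 5/2 kN·m
Load 4 — point force P=-18 kN at a=24/5 m (b=L-a=16/5):
  M_4 = Pb²(3a+b)x/L³ - Pab²/L²  [x≤a] = (-18)·(16/5)²·(3·(24/5)+(16/5))·(16/5)/8³ - (-18)·(24/5)·(16/5)²/8² = -4032/625 kN·m
Superposition: M = Σ M_i = -80657/10000 kN·m ≈ -8.065700 kN·m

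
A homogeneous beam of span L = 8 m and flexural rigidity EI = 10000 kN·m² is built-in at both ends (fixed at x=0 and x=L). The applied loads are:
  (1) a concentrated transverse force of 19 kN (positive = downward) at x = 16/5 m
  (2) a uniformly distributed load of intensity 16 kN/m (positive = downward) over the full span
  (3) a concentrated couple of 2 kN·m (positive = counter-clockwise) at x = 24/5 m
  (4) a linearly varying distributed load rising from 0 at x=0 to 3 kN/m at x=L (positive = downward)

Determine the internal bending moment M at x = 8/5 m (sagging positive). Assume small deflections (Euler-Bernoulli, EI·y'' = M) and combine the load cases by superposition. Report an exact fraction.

Load 1 — point force P=19 kN at a=16/5 m (b=L-a=24/5):
  M_1 = Pb²(3a+b)x/L³ - Pab²/L²  [x≤a] = 19·(24/5)²·(3·(16/5)+(24/5))·(8/5)/8³ - 19·(16/5)·(24/5)²/8² = -1368/625 kN·m
Load 2 — uniform load w=16 kN/m over full span:
  M_2 = wLx/2 - wL²/12 - wx²/2 = 16·8·(8/5)/2 - 16·8²/12 - 16·(8/5)²/2 = -256/75 kN·m
Load 3 — applied couple M₀=2 kN·m at a=24/5 m (b=L-a=16/5):
  M_3 = R_Ax - M_A  [x≤a] with R_A=9/25, M_A=16/25 = (9/25)·(8/5) - (16/25) = -8/125 kN·m
Load 4 — triangular load w₀=3 kN/m (0→w₀ over full span):
  M_4 = 3w₀Lx/20 - w₀L²/30 - w₀x³/(6L) = 3·3·8·(8/5)/20 - 3·8²/30 - 3·(8/5)³/(6·8) = -112/125 kN·m
Superposition: M = Σ M_i = -12304/1875 kN·m ≈ -6.562133 kN·m

M(8/5) = -12304/1875 kN·m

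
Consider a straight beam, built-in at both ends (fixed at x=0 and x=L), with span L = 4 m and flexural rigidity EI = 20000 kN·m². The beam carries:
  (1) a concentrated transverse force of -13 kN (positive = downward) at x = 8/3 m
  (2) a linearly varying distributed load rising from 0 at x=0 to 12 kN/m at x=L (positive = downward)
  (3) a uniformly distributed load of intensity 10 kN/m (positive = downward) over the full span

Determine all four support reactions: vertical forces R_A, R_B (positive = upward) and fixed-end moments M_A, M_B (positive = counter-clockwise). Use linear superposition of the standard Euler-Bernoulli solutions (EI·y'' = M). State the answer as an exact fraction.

Load 1 — point force P=-13 kN at a=8/3 m (b=L-a=4/3):
  R_A = Pb²(3a+b)/L³ = (-13)·(4/3)²·(3·(8/3)+(4/3))/4³ = -91/27 kN
  M_A = Pab²/L² = (-13)·(8/3)·(4/3)²/4² = -104/27 kN·m
  R_B = Pa²(a+3b)/L³ = (-13)·(8/3)²·((8/3)+3·(4/3))/4³ = -260/27 kN
  M_B = -Pa²b/L² = -(-13)·(8/3)²·(4/3)/4² = 208/27 kN·m
Load 2 — triangular load w₀=12 kN/m (0→w₀ over full span):
  R_A = 3w₀L/20 = 3·12·4/20 = 36/5 kN
  M_A = w₀L²/30 = 12·4²/30 = 32/5 kN·m
  R_B = 7w₀L/20 = 7·12·4/20 = 84/5 kN
  M_B = -w₀L²/20 = -12·4²/20 = -48/5 kN·m
Load 3 — uniform load w=10 kN/m over full span:
  R_A = wL/2 = 10·4/2 = 20 kN
  M_A = wL²/12 = 10·4²/12 = 40/3 kN·m
  R_B = wL/2 = 10·4/2 = 20 kN
  M_B = -wL²/12 = -10·4²/12 = -40/3 kN·m
Superposition: R_A = 3217/135 kN, M_A = 2144/135 kN·m, R_B = 3668/135 kN, M_B = -2056/135 kN·m

R_A = 3217/135 kN, M_A = 2144/135 kN·m, R_B = 3668/135 kN, M_B = -2056/135 kN·m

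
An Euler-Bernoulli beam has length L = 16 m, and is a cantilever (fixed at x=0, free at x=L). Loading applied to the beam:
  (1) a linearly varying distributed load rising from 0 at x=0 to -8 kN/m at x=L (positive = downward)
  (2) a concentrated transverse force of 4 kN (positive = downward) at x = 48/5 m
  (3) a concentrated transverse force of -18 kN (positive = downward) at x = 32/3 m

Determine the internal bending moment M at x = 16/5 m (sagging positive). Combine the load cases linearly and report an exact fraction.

Load 1 — triangular load w₀=-8 kN/m (0→w₀ over full span):
  M_1 = w₀Lx/2 - w₀L²/3 - w₀x³/(6L) = (-8)·16·(16/5)/2 - (-8)·16²/3 - (-8)·(16/5)³/(6·16) = 180224/375 kN·m
Load 2 — point force P=4 kN at a=48/5 m (b=L-a=32/5):
  M_2 = -P(a-x)  [x≤a] = -4·((48/5)-(16/5)) = -128/5 kN·m
Load 3 — point force P=-18 kN at a=32/3 m (b=L-a=16/3):
  M_3 = -P(a-x)  [x≤a] = -(-18)·((32/3)-(16/5)) = 672/5 kN·m
Superposition: M = Σ M_i = 221024/375 kN·m ≈ 589.397333 kN·m

M(16/5) = 221024/375 kN·m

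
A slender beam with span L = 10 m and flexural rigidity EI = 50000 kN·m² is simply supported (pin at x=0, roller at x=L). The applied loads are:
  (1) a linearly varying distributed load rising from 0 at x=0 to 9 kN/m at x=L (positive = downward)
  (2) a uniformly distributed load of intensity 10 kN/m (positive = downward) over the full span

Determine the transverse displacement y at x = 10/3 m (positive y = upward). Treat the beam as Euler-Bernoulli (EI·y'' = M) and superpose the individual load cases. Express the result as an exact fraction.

Load 1 — triangular load w₀=9 kN/m (0→w₀ over full span):
  y_1 = -w₀x(7L⁴-10L²x²+3x⁴)/(360LEI) = -9·(10/3)·(7·10⁴-10·10²·(10/3)²+3·(10/3)⁴)/(360·10·50000) = -4/405 m
Load 2 — uniform load w=10 kN/m over full span:
  y_2 = -wx(L³-2Lx²+x³)/(24EI) = -10·(10/3)·(10³-2·10·(10/3)²+(10/3)³)/(24·50000) = -11/486 m
Superposition: y = Σ y_i = -79/2430 m ≈ -0.032510 m

y(10/3) = -79/2430 m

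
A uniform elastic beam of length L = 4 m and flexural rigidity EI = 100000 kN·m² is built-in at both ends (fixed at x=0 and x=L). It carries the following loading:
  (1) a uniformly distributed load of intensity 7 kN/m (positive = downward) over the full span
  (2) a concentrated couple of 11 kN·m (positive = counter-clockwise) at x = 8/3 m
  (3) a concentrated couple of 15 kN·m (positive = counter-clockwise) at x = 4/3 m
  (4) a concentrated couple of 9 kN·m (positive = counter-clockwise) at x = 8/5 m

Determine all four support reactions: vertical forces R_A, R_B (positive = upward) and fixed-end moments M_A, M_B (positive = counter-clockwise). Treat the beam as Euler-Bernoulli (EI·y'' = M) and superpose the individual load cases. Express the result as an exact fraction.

R_A = 1943/75 kN, M_A = 352/25 kN·m, R_B = 157/75 kN, M_B = -109/75 kN·m

Load 1 — uniform load w=7 kN/m over full span:
  R_A = wL/2 = 7·4/2 = 14 kN
  M_A = wL²/12 = 7·4²/12 = 28/3 kN·m
  R_B = wL/2 = 7·4/2 = 14 kN
  M_B = -wL²/12 = -7·4²/12 = -28/3 kN·m
Load 2 — applied couple M₀=11 kN·m at a=8/3 m (b=L-a=4/3):
  R_A = 6M₀ab/L³ = 6·11·(8/3)·(4/3)/4³ = 11/3 kN
  M_A = M₀b(2a-b)/L² = 11·(4/3)·(2·(8/3)-(4/3))/4² = 11/3 kN·m
  R_B = -6M₀ab/L³ = -6·11·(8/3)·(4/3)/4³ = -11/3 kN
  M_B = M₀a(2b-a)/L² = 11·(8/3)·(2·(4/3)-(8/3))/4² = 0 kN·m
Load 3 — applied couple M₀=15 kN·m at a=4/3 m (b=L-a=8/3):
  R_A = 6M₀ab/L³ = 6·15·(4/3)·(8/3)/4³ = 5 kN
  M_A = M₀b(2a-b)/L² = 15·(8/3)·(2·(4/3)-(8/3))/4² = 0 kN·m
  R_B = -6M₀ab/L³ = -6·15·(4/3)·(8/3)/4³ = -5 kN
  M_B = M₀a(2b-a)/L² = 15·(4/3)·(2·(8/3)-(4/3))/4² = 5 kN·m
Load 4 — applied couple M₀=9 kN·m at a=8/5 m (b=L-a=12/5):
  R_A = 6M₀ab/L³ = 6·9·(8/5)·(12/5)/4³ = 81/25 kN
  M_A = M₀b(2a-b)/L² = 9·(12/5)·(2·(8/5)-(12/5))/4² = 27/25 kN·m
  R_B = -6M₀ab/L³ = -6·9·(8/5)·(12/5)/4³ = -81/25 kN
  M_B = M₀a(2b-a)/L² = 9·(8/5)·(2·(12/5)-(8/5))/4² = 72/25 kN·m
Superposition: R_A = 1943/75 kN, M_A = 352/25 kN·m, R_B = 157/75 kN, M_B = -109/75 kN·m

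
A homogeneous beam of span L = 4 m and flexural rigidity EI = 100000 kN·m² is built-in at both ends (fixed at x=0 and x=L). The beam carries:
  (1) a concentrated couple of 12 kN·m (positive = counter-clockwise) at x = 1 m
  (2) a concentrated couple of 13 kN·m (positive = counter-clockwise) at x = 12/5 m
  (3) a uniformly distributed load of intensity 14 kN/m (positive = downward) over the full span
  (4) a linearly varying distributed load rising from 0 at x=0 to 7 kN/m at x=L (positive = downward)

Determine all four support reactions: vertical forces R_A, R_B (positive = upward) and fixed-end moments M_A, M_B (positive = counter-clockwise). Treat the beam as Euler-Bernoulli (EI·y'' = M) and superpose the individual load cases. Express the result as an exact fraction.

Load 1 — applied couple M₀=12 kN·m at a=1 m (b=L-a=3):
  R_A = 6M₀ab/L³ = 6·12·1·3/4³ = 27/8 kN
  M_A = M₀b(2a-b)/L² = 12·3·(2·1-3)/4² = -9/4 kN·m
  R_B = -6M₀ab/L³ = -6·12·1·3/4³ = -27/8 kN
  M_B = M₀a(2b-a)/L² = 12·1·(2·3-1)/4² = 15/4 kN·m
Load 2 — applied couple M₀=13 kN·m at a=12/5 m (b=L-a=8/5):
  R_A = 6M₀ab/L³ = 6·13·(12/5)·(8/5)/4³ = 117/25 kN
  M_A = M₀b(2a-b)/L² = 13·(8/5)·(2·(12/5)-(8/5))/4² = 104/25 kN·m
  R_B = -6M₀ab/L³ = -6·13·(12/5)·(8/5)/4³ = -117/25 kN
  M_B = M₀a(2b-a)/L² = 13·(12/5)·(2·(8/5)-(12/5))/4² = 39/25 kN·m
Load 3 — uniform load w=14 kN/m over full span:
  R_A = wL/2 = 14·4/2 = 28 kN
  M_A = wL²/12 = 14·4²/12 = 56/3 kN·m
  R_B = wL/2 = 14·4/2 = 28 kN
  M_B = -wL²/12 = -14·4²/12 = -56/3 kN·m
Load 4 — triangular load w₀=7 kN/m (0→w₀ over full span):
  R_A = 3w₀L/20 = 3·7·4/20 = 21/5 kN
  M_A = w₀L²/30 = 7·4²/30 = 56/15 kN·m
  R_B = 7w₀L/20 = 7·7·4/20 = 49/5 kN
  M_B = -w₀L²/20 = -7·4²/20 = -28/5 kN·m
Superposition: R_A = 8051/200 kN, M_A = 2431/100 kN·m, R_B = 5949/200 kN, M_B = -5687/300 kN·m

R_A = 8051/200 kN, M_A = 2431/100 kN·m, R_B = 5949/200 kN, M_B = -5687/300 kN·m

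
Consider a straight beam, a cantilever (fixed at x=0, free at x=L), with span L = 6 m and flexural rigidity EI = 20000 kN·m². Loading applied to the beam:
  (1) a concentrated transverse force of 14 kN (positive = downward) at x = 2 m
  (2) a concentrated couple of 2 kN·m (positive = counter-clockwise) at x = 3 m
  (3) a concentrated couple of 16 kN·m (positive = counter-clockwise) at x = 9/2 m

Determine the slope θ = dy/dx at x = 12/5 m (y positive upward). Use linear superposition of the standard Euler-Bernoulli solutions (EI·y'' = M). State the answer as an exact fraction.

θ(12/5) = 19/25000 rad

Load 1 — point force P=14 kN at a=2 m (b=L-a=4):
  θ_1 = -Pa²/(2EI)  [x>a] = -14·2²/(2·20000) = -7/5000 rad
Load 2 — applied couple M₀=2 kN·m at a=3 m (b=L-a=3):
  θ_2 = M₀x/EI  [x≤a] = 2·(12/5)/20000 = 3/12500 rad
Load 3 — applied couple M₀=16 kN·m at a=9/2 m (b=L-a=3/2):
  θ_3 = M₀x/EI  [x≤a] = 16·(12/5)/20000 = 6/3125 rad
Superposition: θ = Σ θ_i = 19/25000 rad ≈ 0.000760 rad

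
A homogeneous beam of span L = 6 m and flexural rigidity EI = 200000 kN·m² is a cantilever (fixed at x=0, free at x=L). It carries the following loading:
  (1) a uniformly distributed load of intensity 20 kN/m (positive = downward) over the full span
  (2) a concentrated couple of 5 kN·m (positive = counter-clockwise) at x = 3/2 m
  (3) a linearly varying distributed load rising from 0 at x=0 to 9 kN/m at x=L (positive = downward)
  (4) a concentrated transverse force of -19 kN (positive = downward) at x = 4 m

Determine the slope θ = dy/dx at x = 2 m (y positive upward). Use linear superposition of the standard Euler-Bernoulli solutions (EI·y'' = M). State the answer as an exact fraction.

Load 1 — uniform load w=20 kN/m over full span:
  θ_1 = -wx(x²-3Lx+3L²)/(6EI) = -20·2·(2²-3·6·2+3·6²)/(6·200000) = -19/7500 rad
Load 2 — applied couple M₀=5 kN·m at a=3/2 m (b=L-a=9/2):
  θ_2 = M₀a/EI  [x>a] = 5·(3/2)/200000 = 3/80000 rad
Load 3 — triangular load w₀=9 kN/m (0→w₀ over full span):
  θ_3 = (w₀Lx²/4-w₀L²x/3-w₀x⁴/(24L))/EI = (9·6·2²/4-9·6²·2/3-9·2⁴/(24·6))/200000 = -163/200000 rad
Load 4 — point force P=-19 kN at a=4 m (b=L-a=2):
  θ_4 = -Px(2a-x)/(2EI)  [x≤a] = -(-19)·2·(2·4-2)/(2·200000) = 57/100000 rad
Superposition: θ = Σ θ_i = -3289/1200000 rad ≈ -0.002741 rad

θ(2) = -3289/1200000 rad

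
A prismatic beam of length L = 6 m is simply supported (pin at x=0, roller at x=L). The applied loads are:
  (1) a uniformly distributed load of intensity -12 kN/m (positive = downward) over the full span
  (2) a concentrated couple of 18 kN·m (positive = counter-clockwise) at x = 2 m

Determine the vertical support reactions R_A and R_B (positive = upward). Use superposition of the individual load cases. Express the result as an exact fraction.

Load 1 — uniform load w=-12 kN/m over full span:
  R_A = wL/2 = (-12)·6/2 = -36 kN
  R_B = wL/2 = (-12)·6/2 = -36 kN
Load 2 — applied couple M₀=18 kN·m at a=2 m (b=L-a=4):
  R_A = M₀/L = 18/6 = 3 kN
  R_B = -M₀/L = -18/6 = -3 kN
Superposition: R_A = -33 kN, R_B = -39 kN

R_A = -33 kN, R_B = -39 kN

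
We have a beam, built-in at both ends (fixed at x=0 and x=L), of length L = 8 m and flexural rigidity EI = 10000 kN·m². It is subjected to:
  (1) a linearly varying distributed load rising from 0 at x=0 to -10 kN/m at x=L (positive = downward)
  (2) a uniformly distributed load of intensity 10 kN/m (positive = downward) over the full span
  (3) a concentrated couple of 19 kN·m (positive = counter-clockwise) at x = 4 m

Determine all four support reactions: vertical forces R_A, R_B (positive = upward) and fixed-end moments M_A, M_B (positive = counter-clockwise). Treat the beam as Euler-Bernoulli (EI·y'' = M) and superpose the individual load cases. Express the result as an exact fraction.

R_A = 505/16 kN, M_A = 147/4 kN·m, R_B = 135/16 kN, M_B = -199/12 kN·m

Load 1 — triangular load w₀=-10 kN/m (0→w₀ over full span):
  R_A = 3w₀L/20 = 3·(-10)·8/20 = -12 kN
  M_A = w₀L²/30 = (-10)·8²/30 = -64/3 kN·m
  R_B = 7w₀L/20 = 7·(-10)·8/20 = -28 kN
  M_B = -w₀L²/20 = -(-10)·8²/20 = 32 kN·m
Load 2 — uniform load w=10 kN/m over full span:
  R_A = wL/2 = 10·8/2 = 40 kN
  M_A = wL²/12 = 10·8²/12 = 160/3 kN·m
  R_B = wL/2 = 10·8/2 = 40 kN
  M_B = -wL²/12 = -10·8²/12 = -160/3 kN·m
Load 3 — applied couple M₀=19 kN·m at a=4 m (b=L-a=4):
  R_A = 6M₀ab/L³ = 6·19·4·4/8³ = 57/16 kN
  M_A = M₀b(2a-b)/L² = 19·4·(2·4-4)/8² = 19/4 kN·m
  R_B = -6M₀ab/L³ = -6·19·4·4/8³ = -57/16 kN
  M_B = M₀a(2b-a)/L² = 19·4·(2·4-4)/8² = 19/4 kN·m
Superposition: R_A = 505/16 kN, M_A = 147/4 kN·m, R_B = 135/16 kN, M_B = -199/12 kN·m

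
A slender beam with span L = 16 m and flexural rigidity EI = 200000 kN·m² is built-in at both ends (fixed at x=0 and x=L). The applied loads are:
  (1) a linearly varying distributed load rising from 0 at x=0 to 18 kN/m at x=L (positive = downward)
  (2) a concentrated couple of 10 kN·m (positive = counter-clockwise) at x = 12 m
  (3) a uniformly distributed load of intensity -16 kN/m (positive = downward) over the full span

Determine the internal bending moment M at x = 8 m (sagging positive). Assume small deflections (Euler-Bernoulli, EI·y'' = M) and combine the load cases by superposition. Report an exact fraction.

M(8) = -433/6 kN·m

Load 1 — triangular load w₀=18 kN/m (0→w₀ over full span):
  M_1 = 3w₀Lx/20 - w₀L²/30 - w₀x³/(6L) = 3·18·16·8/20 - 18·16²/30 - 18·8³/(6·16) = 96 kN·m
Load 2 — applied couple M₀=10 kN·m at a=12 m (b=L-a=4):
  M_2 = R_Ax - M_A  [x≤a] with R_A=45/64, M_A=25/8 = (45/64)·8 - (25/8) = 5/2 kN·m
Load 3 — uniform load w=-16 kN/m over full span:
  M_3 = wLx/2 - wL²/12 - wx²/2 = (-16)·16·8/2 - (-16)·16²/12 - (-16)·8²/2 = -512/3 kN·m
Superposition: M = Σ M_i = -433/6 kN·m ≈ -72.166667 kN·m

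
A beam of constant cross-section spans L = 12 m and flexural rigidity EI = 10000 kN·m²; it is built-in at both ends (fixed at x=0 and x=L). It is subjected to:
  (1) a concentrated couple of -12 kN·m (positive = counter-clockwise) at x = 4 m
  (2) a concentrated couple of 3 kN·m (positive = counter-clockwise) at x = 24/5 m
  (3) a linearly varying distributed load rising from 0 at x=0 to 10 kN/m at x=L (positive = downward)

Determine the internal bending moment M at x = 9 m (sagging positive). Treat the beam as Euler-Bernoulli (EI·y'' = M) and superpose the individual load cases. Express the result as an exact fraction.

Load 1 — applied couple M₀=-12 kN·m at a=4 m (b=L-a=8):
  M_1 = R_Ax - M_A - M₀  [x>a] with R_A=-4/3, M_A=0 = (-4/3)·9 - 0 - (-12) = 0 kN·m
Load 2 — applied couple M₀=3 kN·m at a=24/5 m (b=L-a=36/5):
  M_2 = R_Ax - M_A - M₀  [x>a] with R_A=9/25, M_A=9/25 = (9/25)·9 - (9/25) - 3 = -3/25 kN·m
Load 3 — triangular load w₀=10 kN/m (0→w₀ over full span):
  M_3 = 3w₀Lx/20 - w₀L²/30 - w₀x³/(6L) = 3·10·12·9/20 - 10·12²/30 - 10·9³/(6·12) = 51/4 kN·m
Superposition: M = Σ M_i = 1263/100 kN·m ≈ 12.630000 kN·m

M(9) = 1263/100 kN·m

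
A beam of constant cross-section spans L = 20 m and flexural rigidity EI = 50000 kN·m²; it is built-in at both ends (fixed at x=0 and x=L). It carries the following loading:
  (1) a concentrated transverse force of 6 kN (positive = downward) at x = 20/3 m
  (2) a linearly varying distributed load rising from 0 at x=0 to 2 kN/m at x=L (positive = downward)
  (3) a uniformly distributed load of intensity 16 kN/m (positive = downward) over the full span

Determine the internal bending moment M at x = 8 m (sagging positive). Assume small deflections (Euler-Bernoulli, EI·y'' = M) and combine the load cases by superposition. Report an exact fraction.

M(8) = 11576/45 kN·m

Load 1 — point force P=6 kN at a=20/3 m (b=L-a=40/3):
  M_1 = Pa²(a+3b)(L-x)/L³ - Pa²b/L²  [x>a] = 6·(20/3)²·((20/3)+3·(40/3))·(20-8)/20³ - 6·(20/3)²·(40/3)/20² = 88/9 kN·m
Load 2 — triangular load w₀=2 kN/m (0→w₀ over full span):
  M_2 = 3w₀Lx/20 - w₀L²/30 - w₀x³/(6L) = 3·2·20·8/20 - 2·20²/30 - 2·8³/(6·20) = 64/5 kN·m
Load 3 — uniform load w=16 kN/m over full span:
  M_3 = wLx/2 - wL²/12 - wx²/2 = 16·20·8/2 - 16·20²/12 - 16·8²/2 = 704/3 kN·m
Superposition: M = Σ M_i = 11576/45 kN·m ≈ 257.244444 kN·m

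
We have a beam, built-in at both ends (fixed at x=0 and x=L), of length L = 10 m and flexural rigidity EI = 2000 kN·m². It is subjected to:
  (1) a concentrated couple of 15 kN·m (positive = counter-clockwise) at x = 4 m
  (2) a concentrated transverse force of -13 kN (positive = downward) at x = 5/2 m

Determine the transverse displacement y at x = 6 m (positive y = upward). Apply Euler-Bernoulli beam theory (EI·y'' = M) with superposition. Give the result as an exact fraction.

Load 1 — applied couple M₀=15 kN·m at a=4 m (b=L-a=6):
  y_1 = (R_Ax³/6 - M_Ax²/2 - M₀(x-a)²/2)/EI  [x>a] with R_A=54/25, M_A=9/5 = ((54/25)·6³/6 - (9/5)·6²/2 - 15·(6-4)²/2)/2000 = 24/3125 m
Load 2 — point force P=-13 kN at a=5/2 m (b=L-a=15/2):
  y_2 = -Pa²(L-x)²(3bL-(3b+a)(L-x))/(6L³EI)  [x>a] = -(-13)·(5/2)²·(10-6)²·(3·(15/2)·10-(3·(15/2)+(5/2))·(10-6))/(6·10³·2000) = 13/960 m
Superposition: y = Σ y_i = 12733/600000 m ≈ 0.021222 m

y(6) = 12733/600000 m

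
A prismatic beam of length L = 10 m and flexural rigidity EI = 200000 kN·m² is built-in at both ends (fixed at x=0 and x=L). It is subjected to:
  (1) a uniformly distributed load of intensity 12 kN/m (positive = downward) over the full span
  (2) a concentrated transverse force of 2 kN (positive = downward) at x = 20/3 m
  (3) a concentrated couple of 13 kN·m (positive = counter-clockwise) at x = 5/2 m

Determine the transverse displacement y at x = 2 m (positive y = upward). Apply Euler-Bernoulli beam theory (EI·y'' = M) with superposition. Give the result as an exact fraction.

y(2) = -399967/648000000 m

Load 1 — uniform load w=12 kN/m over full span:
  y_1 = -wx²(L-x)²/(24EI) = -12·2²·(10-2)²/(24·200000) = -2/3125 m
Load 2 — point force P=2 kN at a=20/3 m (b=L-a=10/3):
  y_2 = -Pb²x²(3aL-(3a+b)x)/(6L³EI)  [x≤a] = -2·(10/3)²·2²·(3·(20/3)·10-(3·(20/3)+(10/3))·2)/(6·10³·200000) = -23/2025000 m
Load 3 — applied couple M₀=13 kN·m at a=5/2 m (b=L-a=15/2):
  y_3 = (R_Ax³/6 - M_Ax²/2)/EI  [x≤a] with R_A=117/80, M_A=-39/16 = ((117/80)·2³/6 - (-39/16)·2²/2)/200000 = 273/8000000 m
Superposition: y = Σ y_i = -399967/648000000 m ≈ -0.000617 m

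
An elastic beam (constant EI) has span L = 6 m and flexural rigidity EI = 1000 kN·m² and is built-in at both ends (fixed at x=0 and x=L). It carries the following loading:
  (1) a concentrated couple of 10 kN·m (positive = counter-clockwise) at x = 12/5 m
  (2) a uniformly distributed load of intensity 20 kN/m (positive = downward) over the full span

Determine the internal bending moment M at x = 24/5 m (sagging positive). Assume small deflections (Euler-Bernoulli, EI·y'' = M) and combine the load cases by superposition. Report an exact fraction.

Load 1 — applied couple M₀=10 kN·m at a=12/5 m (b=L-a=18/5):
  M_1 = R_Ax - M_A - M₀  [x>a] with R_A=12/5, M_A=6/5 = (12/5)·(24/5) - (6/5) - 10 = 8/25 kN·m
Load 2 — uniform load w=20 kN/m over full span:
  M_2 = wLx/2 - wL²/12 - wx²/2 = 20·6·(24/5)/2 - 20·6²/12 - 20·(24/5)²/2 = -12/5 kN·m
Superposition: M = Σ M_i = -52/25 kN·m ≈ -2.080000 kN·m

M(24/5) = -52/25 kN·m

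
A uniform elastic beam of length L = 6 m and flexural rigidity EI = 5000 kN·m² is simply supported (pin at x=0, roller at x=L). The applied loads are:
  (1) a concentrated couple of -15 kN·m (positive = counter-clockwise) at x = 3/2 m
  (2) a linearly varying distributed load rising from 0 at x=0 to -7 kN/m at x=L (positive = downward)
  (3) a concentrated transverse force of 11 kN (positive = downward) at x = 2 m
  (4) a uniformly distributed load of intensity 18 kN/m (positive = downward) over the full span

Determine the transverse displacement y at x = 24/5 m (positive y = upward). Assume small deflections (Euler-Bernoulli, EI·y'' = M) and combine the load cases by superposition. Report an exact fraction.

Load 1 — applied couple M₀=-15 kN·m at a=3/2 m (b=L-a=9/2):
  y_1 = (M₀x³/(6L)-M₀(x-a)²/2+C₁x)/EI  [x>a] with C₁=M₀(3b²-L²)/(6L)=-165/16 = ((-15)·(24/5)³/(6·6)-(-15)·((24/5)-(3/2))²/2+(-165/16)·(24/5))/5000 = -2781/1000000 m
Load 2 — triangular load w₀=-7 kN/m (0→w₀ over full span):
  y_2 = -w₀x(7L⁴-10L²x²+3x⁴)/(360LEI) = -(-7)·(24/5)·(7·6⁴-10·6²·(24/5)²+3·(24/5)⁴)/(360·6·5000) = 72009/9765625 m
Load 3 — point force P=11 kN at a=2 m (b=L-a=4):
  y_3 = -Pa(L-x)(2Lx-a²-x²)/(6LEI)  [x>a] = -11·2·(6-(24/5))·(2·6·(24/5)-2²-(24/5)²)/(6·6·5000) = -2101/468750 m
Load 4 — uniform load w=18 kN/m over full span:
  y_4 = -wx(L³-2Lx²+x³)/(24EI) = -18·(24/5)·(6³-2·6·(24/5)²+(24/5)³)/(24·5000) = -14094/390625 m
Superposition: y = Σ y_i = -67443847/1875000000 m ≈ -0.035970 m

y(24/5) = -67443847/1875000000 m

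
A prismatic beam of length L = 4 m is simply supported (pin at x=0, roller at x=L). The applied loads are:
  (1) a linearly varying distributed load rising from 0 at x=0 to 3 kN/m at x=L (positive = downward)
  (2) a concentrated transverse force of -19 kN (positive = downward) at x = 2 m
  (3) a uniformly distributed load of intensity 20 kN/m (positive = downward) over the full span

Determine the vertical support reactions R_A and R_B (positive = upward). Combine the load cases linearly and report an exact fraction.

R_A = 65/2 kN, R_B = 69/2 kN

Load 1 — triangular load w₀=3 kN/m (0→w₀ over full span):
  R_A = w₀L/6 = 3·4/6 = 2 kN
  R_B = w₀L/3 = 3·4/3 = 4 kN
Load 2 — point force P=-19 kN at a=2 m (b=L-a=2):
  R_A = Pb/L = (-19)·2/4 = -19/2 kN
  R_B = Pa/L = (-19)·2/4 = -19/2 kN
Load 3 — uniform load w=20 kN/m over full span:
  R_A = wL/2 = 20·4/2 = 40 kN
  R_B = wL/2 = 20·4/2 = 40 kN
Superposition: R_A = 65/2 kN, R_B = 69/2 kN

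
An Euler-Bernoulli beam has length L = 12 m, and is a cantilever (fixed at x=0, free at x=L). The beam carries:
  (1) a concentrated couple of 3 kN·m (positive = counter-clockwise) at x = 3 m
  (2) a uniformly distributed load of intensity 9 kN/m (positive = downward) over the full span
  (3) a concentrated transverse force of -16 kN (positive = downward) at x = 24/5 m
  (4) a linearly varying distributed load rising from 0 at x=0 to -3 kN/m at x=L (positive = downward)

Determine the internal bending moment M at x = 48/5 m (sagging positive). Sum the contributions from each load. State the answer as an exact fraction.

Load 1 — applied couple M₀=3 kN·m at a=3 m (b=L-a=9):
  M_1 = 0  [x>a] = 0 kN·m
Load 2 — uniform load w=9 kN/m over full span:
  M_2 = -w(L-x)²/2 = -9·(12-(48/5))²/2 = -648/25 kN·m
Load 3 — point force P=-16 kN at a=24/5 m (b=L-a=36/5):
  M_3 = 0  [x>a] = 0 kN·m
Load 4 — triangular load w₀=-3 kN/m (0→w₀ over full span):
  M_4 = w₀Lx/2 - w₀L²/3 - w₀x³/(6L) = (-3)·12·(48/5)/2 - (-3)·12²/3 - (-3)·(48/5)³/(6·12) = 1008/125 kN·m
Superposition: M = Σ M_i = -2232/125 kN·m ≈ -17.856000 kN·m

M(48/5) = -2232/125 kN·m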